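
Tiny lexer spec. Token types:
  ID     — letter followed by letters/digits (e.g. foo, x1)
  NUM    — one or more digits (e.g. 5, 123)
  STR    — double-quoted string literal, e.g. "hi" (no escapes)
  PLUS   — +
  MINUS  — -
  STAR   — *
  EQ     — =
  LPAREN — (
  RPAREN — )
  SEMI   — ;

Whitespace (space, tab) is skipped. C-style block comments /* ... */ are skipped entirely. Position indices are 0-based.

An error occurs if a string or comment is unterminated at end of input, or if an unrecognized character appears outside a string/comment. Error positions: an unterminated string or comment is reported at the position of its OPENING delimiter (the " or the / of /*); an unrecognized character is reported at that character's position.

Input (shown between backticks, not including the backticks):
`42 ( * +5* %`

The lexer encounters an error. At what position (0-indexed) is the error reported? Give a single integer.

Answer: 11

Derivation:
pos=0: emit NUM '42' (now at pos=2)
pos=3: emit LPAREN '('
pos=5: emit STAR '*'
pos=7: emit PLUS '+'
pos=8: emit NUM '5' (now at pos=9)
pos=9: emit STAR '*'
pos=11: ERROR — unrecognized char '%'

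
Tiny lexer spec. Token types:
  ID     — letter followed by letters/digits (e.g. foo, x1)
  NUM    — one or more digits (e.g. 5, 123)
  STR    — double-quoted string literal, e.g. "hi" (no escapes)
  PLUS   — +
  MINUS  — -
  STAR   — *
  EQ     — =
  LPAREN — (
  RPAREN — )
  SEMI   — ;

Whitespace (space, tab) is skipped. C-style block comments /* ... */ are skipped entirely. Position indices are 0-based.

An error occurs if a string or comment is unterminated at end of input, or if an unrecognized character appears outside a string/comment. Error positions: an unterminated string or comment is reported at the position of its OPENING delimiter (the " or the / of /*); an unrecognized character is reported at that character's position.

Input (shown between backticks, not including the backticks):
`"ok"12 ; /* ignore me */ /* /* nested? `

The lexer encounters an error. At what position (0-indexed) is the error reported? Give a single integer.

Answer: 25

Derivation:
pos=0: enter STRING mode
pos=0: emit STR "ok" (now at pos=4)
pos=4: emit NUM '12' (now at pos=6)
pos=7: emit SEMI ';'
pos=9: enter COMMENT mode (saw '/*')
exit COMMENT mode (now at pos=24)
pos=25: enter COMMENT mode (saw '/*')
pos=25: ERROR — unterminated comment (reached EOF)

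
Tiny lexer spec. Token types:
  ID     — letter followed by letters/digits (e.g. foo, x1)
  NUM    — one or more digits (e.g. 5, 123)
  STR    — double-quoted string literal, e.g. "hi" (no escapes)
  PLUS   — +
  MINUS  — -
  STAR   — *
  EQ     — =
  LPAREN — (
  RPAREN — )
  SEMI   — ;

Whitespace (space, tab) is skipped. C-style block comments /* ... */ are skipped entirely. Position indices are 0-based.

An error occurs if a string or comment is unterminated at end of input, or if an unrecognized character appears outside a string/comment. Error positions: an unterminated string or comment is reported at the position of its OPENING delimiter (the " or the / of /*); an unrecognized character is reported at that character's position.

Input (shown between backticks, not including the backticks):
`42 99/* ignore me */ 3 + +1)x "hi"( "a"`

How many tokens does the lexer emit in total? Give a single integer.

Answer: 11

Derivation:
pos=0: emit NUM '42' (now at pos=2)
pos=3: emit NUM '99' (now at pos=5)
pos=5: enter COMMENT mode (saw '/*')
exit COMMENT mode (now at pos=20)
pos=21: emit NUM '3' (now at pos=22)
pos=23: emit PLUS '+'
pos=25: emit PLUS '+'
pos=26: emit NUM '1' (now at pos=27)
pos=27: emit RPAREN ')'
pos=28: emit ID 'x' (now at pos=29)
pos=30: enter STRING mode
pos=30: emit STR "hi" (now at pos=34)
pos=34: emit LPAREN '('
pos=36: enter STRING mode
pos=36: emit STR "a" (now at pos=39)
DONE. 11 tokens: [NUM, NUM, NUM, PLUS, PLUS, NUM, RPAREN, ID, STR, LPAREN, STR]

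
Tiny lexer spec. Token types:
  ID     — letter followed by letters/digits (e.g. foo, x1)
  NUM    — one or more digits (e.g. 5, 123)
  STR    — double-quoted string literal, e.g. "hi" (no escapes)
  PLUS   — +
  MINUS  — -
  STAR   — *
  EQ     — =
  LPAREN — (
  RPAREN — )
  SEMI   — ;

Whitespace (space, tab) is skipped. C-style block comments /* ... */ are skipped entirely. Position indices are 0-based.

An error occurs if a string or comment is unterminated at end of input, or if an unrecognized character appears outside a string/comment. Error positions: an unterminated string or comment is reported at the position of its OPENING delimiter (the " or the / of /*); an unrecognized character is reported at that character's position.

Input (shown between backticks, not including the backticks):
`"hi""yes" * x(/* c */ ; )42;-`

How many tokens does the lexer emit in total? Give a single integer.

pos=0: enter STRING mode
pos=0: emit STR "hi" (now at pos=4)
pos=4: enter STRING mode
pos=4: emit STR "yes" (now at pos=9)
pos=10: emit STAR '*'
pos=12: emit ID 'x' (now at pos=13)
pos=13: emit LPAREN '('
pos=14: enter COMMENT mode (saw '/*')
exit COMMENT mode (now at pos=21)
pos=22: emit SEMI ';'
pos=24: emit RPAREN ')'
pos=25: emit NUM '42' (now at pos=27)
pos=27: emit SEMI ';'
pos=28: emit MINUS '-'
DONE. 10 tokens: [STR, STR, STAR, ID, LPAREN, SEMI, RPAREN, NUM, SEMI, MINUS]

Answer: 10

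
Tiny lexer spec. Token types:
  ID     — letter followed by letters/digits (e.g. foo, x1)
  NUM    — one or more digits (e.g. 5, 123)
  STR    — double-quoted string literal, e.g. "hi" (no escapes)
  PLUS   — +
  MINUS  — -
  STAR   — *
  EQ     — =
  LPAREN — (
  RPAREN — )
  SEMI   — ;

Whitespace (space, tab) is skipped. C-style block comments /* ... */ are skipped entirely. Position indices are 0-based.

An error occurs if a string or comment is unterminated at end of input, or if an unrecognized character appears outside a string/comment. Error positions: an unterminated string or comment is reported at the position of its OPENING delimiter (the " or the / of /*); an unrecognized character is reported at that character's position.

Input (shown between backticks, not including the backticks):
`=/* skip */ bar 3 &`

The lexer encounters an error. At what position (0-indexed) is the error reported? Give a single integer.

Answer: 18

Derivation:
pos=0: emit EQ '='
pos=1: enter COMMENT mode (saw '/*')
exit COMMENT mode (now at pos=11)
pos=12: emit ID 'bar' (now at pos=15)
pos=16: emit NUM '3' (now at pos=17)
pos=18: ERROR — unrecognized char '&'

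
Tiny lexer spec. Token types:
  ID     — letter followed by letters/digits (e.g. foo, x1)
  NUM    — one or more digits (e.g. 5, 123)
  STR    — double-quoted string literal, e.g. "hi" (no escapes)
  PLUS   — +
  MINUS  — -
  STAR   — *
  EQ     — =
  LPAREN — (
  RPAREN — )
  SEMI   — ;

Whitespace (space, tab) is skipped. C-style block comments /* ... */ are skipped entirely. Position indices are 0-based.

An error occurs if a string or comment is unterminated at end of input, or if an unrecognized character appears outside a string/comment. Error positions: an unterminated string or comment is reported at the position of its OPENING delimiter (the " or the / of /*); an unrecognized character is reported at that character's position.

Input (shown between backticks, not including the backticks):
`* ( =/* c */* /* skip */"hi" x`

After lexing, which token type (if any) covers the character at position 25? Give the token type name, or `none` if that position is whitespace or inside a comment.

Answer: STR

Derivation:
pos=0: emit STAR '*'
pos=2: emit LPAREN '('
pos=4: emit EQ '='
pos=5: enter COMMENT mode (saw '/*')
exit COMMENT mode (now at pos=12)
pos=12: emit STAR '*'
pos=14: enter COMMENT mode (saw '/*')
exit COMMENT mode (now at pos=24)
pos=24: enter STRING mode
pos=24: emit STR "hi" (now at pos=28)
pos=29: emit ID 'x' (now at pos=30)
DONE. 6 tokens: [STAR, LPAREN, EQ, STAR, STR, ID]
Position 25: char is 'h' -> STR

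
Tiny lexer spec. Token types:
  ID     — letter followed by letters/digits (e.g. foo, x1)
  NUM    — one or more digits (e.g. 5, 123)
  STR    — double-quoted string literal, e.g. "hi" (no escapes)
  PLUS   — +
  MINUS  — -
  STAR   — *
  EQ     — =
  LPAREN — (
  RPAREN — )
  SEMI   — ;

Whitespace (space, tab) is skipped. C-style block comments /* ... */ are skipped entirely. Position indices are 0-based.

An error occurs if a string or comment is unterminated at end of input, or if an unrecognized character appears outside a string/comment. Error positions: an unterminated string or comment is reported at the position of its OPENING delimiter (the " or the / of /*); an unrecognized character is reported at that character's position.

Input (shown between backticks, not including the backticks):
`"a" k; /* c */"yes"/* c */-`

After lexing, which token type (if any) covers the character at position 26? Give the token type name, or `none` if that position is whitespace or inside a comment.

Answer: MINUS

Derivation:
pos=0: enter STRING mode
pos=0: emit STR "a" (now at pos=3)
pos=4: emit ID 'k' (now at pos=5)
pos=5: emit SEMI ';'
pos=7: enter COMMENT mode (saw '/*')
exit COMMENT mode (now at pos=14)
pos=14: enter STRING mode
pos=14: emit STR "yes" (now at pos=19)
pos=19: enter COMMENT mode (saw '/*')
exit COMMENT mode (now at pos=26)
pos=26: emit MINUS '-'
DONE. 5 tokens: [STR, ID, SEMI, STR, MINUS]
Position 26: char is '-' -> MINUS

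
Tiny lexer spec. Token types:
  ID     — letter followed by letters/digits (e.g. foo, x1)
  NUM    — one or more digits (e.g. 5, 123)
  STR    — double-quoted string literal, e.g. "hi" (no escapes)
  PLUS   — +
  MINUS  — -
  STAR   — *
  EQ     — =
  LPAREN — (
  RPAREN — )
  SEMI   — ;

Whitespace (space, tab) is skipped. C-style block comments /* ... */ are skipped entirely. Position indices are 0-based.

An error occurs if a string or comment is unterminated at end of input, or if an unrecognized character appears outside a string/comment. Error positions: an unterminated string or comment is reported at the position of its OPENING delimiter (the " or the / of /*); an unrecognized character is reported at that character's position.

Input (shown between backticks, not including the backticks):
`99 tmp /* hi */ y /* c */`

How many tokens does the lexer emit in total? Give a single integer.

Answer: 3

Derivation:
pos=0: emit NUM '99' (now at pos=2)
pos=3: emit ID 'tmp' (now at pos=6)
pos=7: enter COMMENT mode (saw '/*')
exit COMMENT mode (now at pos=15)
pos=16: emit ID 'y' (now at pos=17)
pos=18: enter COMMENT mode (saw '/*')
exit COMMENT mode (now at pos=25)
DONE. 3 tokens: [NUM, ID, ID]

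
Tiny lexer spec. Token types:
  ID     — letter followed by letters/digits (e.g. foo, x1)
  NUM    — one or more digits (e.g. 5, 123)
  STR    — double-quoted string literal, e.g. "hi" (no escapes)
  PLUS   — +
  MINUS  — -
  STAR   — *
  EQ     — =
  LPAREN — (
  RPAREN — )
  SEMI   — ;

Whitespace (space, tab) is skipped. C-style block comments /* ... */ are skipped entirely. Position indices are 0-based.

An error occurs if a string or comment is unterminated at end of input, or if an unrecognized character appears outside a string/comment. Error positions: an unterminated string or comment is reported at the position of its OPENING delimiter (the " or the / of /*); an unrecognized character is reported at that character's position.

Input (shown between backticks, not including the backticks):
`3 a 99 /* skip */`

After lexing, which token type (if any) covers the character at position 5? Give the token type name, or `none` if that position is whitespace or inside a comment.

pos=0: emit NUM '3' (now at pos=1)
pos=2: emit ID 'a' (now at pos=3)
pos=4: emit NUM '99' (now at pos=6)
pos=7: enter COMMENT mode (saw '/*')
exit COMMENT mode (now at pos=17)
DONE. 3 tokens: [NUM, ID, NUM]
Position 5: char is '9' -> NUM

Answer: NUM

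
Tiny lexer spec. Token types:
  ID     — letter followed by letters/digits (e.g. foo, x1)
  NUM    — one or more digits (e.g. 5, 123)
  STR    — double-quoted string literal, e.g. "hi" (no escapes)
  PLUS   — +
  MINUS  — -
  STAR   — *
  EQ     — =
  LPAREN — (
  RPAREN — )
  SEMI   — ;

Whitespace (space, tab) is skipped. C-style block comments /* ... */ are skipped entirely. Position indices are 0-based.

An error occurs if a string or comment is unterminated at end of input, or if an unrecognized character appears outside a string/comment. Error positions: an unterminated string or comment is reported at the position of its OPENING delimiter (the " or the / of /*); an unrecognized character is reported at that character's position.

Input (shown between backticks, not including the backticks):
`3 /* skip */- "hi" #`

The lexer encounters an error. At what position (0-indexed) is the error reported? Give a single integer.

pos=0: emit NUM '3' (now at pos=1)
pos=2: enter COMMENT mode (saw '/*')
exit COMMENT mode (now at pos=12)
pos=12: emit MINUS '-'
pos=14: enter STRING mode
pos=14: emit STR "hi" (now at pos=18)
pos=19: ERROR — unrecognized char '#'

Answer: 19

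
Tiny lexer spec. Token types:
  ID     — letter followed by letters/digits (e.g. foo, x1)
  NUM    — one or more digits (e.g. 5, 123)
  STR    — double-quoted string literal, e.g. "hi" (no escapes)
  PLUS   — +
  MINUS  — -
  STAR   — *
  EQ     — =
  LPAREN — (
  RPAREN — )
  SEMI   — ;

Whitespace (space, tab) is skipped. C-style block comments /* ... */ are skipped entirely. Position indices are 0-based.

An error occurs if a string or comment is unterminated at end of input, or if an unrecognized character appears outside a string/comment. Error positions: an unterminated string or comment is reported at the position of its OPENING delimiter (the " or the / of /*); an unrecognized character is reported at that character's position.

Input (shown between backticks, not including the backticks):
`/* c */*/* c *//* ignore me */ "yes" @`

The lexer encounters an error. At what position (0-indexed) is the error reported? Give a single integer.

Answer: 37

Derivation:
pos=0: enter COMMENT mode (saw '/*')
exit COMMENT mode (now at pos=7)
pos=7: emit STAR '*'
pos=8: enter COMMENT mode (saw '/*')
exit COMMENT mode (now at pos=15)
pos=15: enter COMMENT mode (saw '/*')
exit COMMENT mode (now at pos=30)
pos=31: enter STRING mode
pos=31: emit STR "yes" (now at pos=36)
pos=37: ERROR — unrecognized char '@'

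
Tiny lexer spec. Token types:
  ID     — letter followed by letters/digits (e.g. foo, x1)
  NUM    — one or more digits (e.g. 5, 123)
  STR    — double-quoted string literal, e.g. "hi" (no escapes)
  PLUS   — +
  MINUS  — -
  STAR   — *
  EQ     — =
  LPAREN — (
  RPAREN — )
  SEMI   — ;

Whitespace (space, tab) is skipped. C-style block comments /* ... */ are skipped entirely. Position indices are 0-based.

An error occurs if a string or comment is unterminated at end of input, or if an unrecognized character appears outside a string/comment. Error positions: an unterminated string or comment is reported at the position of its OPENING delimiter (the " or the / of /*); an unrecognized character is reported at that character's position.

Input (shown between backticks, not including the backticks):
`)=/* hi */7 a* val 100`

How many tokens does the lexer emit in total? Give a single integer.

pos=0: emit RPAREN ')'
pos=1: emit EQ '='
pos=2: enter COMMENT mode (saw '/*')
exit COMMENT mode (now at pos=10)
pos=10: emit NUM '7' (now at pos=11)
pos=12: emit ID 'a' (now at pos=13)
pos=13: emit STAR '*'
pos=15: emit ID 'val' (now at pos=18)
pos=19: emit NUM '100' (now at pos=22)
DONE. 7 tokens: [RPAREN, EQ, NUM, ID, STAR, ID, NUM]

Answer: 7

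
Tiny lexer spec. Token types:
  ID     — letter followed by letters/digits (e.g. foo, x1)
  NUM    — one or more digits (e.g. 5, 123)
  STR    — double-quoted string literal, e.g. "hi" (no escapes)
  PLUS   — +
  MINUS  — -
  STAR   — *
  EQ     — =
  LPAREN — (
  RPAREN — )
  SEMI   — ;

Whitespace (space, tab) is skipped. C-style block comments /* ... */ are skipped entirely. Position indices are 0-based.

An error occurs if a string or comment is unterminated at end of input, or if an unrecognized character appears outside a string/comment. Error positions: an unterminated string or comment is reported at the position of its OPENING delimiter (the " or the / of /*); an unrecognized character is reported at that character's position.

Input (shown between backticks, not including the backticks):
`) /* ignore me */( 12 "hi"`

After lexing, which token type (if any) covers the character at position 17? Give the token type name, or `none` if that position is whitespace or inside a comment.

Answer: LPAREN

Derivation:
pos=0: emit RPAREN ')'
pos=2: enter COMMENT mode (saw '/*')
exit COMMENT mode (now at pos=17)
pos=17: emit LPAREN '('
pos=19: emit NUM '12' (now at pos=21)
pos=22: enter STRING mode
pos=22: emit STR "hi" (now at pos=26)
DONE. 4 tokens: [RPAREN, LPAREN, NUM, STR]
Position 17: char is '(' -> LPAREN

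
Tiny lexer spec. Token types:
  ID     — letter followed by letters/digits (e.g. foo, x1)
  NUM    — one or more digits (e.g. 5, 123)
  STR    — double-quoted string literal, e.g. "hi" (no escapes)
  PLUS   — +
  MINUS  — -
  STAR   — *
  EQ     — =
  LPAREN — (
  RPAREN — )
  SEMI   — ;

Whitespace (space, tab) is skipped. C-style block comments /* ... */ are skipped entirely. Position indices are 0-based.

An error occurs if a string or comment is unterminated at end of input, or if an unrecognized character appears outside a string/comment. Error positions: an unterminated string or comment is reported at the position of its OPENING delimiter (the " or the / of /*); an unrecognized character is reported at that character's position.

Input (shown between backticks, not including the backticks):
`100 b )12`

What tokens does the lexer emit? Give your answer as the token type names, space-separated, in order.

pos=0: emit NUM '100' (now at pos=3)
pos=4: emit ID 'b' (now at pos=5)
pos=6: emit RPAREN ')'
pos=7: emit NUM '12' (now at pos=9)
DONE. 4 tokens: [NUM, ID, RPAREN, NUM]

Answer: NUM ID RPAREN NUM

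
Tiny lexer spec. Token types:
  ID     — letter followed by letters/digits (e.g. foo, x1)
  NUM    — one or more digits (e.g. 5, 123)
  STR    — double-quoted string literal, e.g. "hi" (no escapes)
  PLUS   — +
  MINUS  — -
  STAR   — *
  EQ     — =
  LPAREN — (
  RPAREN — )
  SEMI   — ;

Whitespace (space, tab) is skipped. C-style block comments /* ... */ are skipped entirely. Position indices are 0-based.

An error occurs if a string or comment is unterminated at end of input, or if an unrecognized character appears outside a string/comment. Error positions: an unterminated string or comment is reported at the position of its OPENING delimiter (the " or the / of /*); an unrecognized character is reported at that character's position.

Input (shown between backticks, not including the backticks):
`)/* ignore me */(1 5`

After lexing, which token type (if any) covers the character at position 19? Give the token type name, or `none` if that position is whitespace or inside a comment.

Answer: NUM

Derivation:
pos=0: emit RPAREN ')'
pos=1: enter COMMENT mode (saw '/*')
exit COMMENT mode (now at pos=16)
pos=16: emit LPAREN '('
pos=17: emit NUM '1' (now at pos=18)
pos=19: emit NUM '5' (now at pos=20)
DONE. 4 tokens: [RPAREN, LPAREN, NUM, NUM]
Position 19: char is '5' -> NUM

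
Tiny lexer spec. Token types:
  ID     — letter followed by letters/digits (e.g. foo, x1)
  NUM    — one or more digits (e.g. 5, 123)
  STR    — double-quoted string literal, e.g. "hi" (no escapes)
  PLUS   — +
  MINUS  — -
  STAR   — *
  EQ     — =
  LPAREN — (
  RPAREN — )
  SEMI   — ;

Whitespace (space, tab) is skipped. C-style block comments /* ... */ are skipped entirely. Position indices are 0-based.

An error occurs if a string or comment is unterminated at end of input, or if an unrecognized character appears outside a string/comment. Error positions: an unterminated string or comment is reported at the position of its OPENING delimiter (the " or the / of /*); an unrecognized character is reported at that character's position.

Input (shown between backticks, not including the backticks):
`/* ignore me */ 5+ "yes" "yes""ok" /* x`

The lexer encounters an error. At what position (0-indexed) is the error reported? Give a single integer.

Answer: 35

Derivation:
pos=0: enter COMMENT mode (saw '/*')
exit COMMENT mode (now at pos=15)
pos=16: emit NUM '5' (now at pos=17)
pos=17: emit PLUS '+'
pos=19: enter STRING mode
pos=19: emit STR "yes" (now at pos=24)
pos=25: enter STRING mode
pos=25: emit STR "yes" (now at pos=30)
pos=30: enter STRING mode
pos=30: emit STR "ok" (now at pos=34)
pos=35: enter COMMENT mode (saw '/*')
pos=35: ERROR — unterminated comment (reached EOF)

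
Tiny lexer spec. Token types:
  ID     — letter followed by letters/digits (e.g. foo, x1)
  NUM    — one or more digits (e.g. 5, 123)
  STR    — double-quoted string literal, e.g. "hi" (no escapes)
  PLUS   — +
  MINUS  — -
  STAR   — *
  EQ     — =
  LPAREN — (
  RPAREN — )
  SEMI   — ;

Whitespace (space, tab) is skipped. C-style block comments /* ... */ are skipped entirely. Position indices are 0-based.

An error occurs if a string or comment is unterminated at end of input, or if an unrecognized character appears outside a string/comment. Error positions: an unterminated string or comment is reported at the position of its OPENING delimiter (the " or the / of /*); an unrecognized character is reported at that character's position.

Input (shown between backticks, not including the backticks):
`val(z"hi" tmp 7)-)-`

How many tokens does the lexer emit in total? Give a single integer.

Answer: 10

Derivation:
pos=0: emit ID 'val' (now at pos=3)
pos=3: emit LPAREN '('
pos=4: emit ID 'z' (now at pos=5)
pos=5: enter STRING mode
pos=5: emit STR "hi" (now at pos=9)
pos=10: emit ID 'tmp' (now at pos=13)
pos=14: emit NUM '7' (now at pos=15)
pos=15: emit RPAREN ')'
pos=16: emit MINUS '-'
pos=17: emit RPAREN ')'
pos=18: emit MINUS '-'
DONE. 10 tokens: [ID, LPAREN, ID, STR, ID, NUM, RPAREN, MINUS, RPAREN, MINUS]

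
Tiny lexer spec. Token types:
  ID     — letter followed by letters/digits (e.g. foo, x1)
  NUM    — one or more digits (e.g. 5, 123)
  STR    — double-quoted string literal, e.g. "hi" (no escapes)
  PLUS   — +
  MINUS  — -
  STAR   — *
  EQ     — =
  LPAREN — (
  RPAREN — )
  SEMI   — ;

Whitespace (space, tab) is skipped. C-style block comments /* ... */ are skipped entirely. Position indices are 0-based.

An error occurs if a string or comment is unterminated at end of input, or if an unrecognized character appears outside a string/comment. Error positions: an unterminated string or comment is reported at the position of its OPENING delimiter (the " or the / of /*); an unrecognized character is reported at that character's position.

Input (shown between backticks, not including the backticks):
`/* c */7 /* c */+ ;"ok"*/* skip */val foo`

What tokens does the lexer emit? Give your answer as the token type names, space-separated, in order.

pos=0: enter COMMENT mode (saw '/*')
exit COMMENT mode (now at pos=7)
pos=7: emit NUM '7' (now at pos=8)
pos=9: enter COMMENT mode (saw '/*')
exit COMMENT mode (now at pos=16)
pos=16: emit PLUS '+'
pos=18: emit SEMI ';'
pos=19: enter STRING mode
pos=19: emit STR "ok" (now at pos=23)
pos=23: emit STAR '*'
pos=24: enter COMMENT mode (saw '/*')
exit COMMENT mode (now at pos=34)
pos=34: emit ID 'val' (now at pos=37)
pos=38: emit ID 'foo' (now at pos=41)
DONE. 7 tokens: [NUM, PLUS, SEMI, STR, STAR, ID, ID]

Answer: NUM PLUS SEMI STR STAR ID ID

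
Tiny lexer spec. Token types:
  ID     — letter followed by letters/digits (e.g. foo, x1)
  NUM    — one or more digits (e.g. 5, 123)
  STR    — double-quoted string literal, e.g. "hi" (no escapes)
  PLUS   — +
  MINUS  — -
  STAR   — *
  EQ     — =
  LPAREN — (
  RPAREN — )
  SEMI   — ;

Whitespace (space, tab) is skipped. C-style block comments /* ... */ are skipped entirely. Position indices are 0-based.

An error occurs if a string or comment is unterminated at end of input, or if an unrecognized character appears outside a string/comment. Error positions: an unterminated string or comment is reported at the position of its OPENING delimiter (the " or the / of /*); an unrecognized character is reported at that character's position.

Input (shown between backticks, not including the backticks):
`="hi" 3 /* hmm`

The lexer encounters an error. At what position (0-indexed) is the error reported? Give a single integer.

Answer: 8

Derivation:
pos=0: emit EQ '='
pos=1: enter STRING mode
pos=1: emit STR "hi" (now at pos=5)
pos=6: emit NUM '3' (now at pos=7)
pos=8: enter COMMENT mode (saw '/*')
pos=8: ERROR — unterminated comment (reached EOF)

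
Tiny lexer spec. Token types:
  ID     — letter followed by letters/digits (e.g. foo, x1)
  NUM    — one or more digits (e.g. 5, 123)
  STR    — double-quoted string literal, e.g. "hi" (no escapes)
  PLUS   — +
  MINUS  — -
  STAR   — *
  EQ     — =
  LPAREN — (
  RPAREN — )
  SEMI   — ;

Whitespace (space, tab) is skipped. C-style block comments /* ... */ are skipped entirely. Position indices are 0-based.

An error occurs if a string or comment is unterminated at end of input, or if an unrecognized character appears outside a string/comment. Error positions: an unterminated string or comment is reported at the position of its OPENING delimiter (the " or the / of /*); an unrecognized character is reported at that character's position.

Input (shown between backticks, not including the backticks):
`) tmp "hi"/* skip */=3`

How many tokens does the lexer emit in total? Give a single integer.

pos=0: emit RPAREN ')'
pos=2: emit ID 'tmp' (now at pos=5)
pos=6: enter STRING mode
pos=6: emit STR "hi" (now at pos=10)
pos=10: enter COMMENT mode (saw '/*')
exit COMMENT mode (now at pos=20)
pos=20: emit EQ '='
pos=21: emit NUM '3' (now at pos=22)
DONE. 5 tokens: [RPAREN, ID, STR, EQ, NUM]

Answer: 5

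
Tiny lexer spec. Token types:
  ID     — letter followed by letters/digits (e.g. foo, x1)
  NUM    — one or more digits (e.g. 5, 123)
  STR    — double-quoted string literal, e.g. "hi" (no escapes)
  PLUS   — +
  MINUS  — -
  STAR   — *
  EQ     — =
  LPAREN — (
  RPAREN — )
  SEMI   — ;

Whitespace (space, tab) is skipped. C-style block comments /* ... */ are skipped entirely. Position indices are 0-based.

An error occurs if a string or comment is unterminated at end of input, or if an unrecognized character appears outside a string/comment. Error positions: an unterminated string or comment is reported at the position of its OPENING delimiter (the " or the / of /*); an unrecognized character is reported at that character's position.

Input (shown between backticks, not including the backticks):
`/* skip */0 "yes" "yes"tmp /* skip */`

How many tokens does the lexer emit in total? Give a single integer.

Answer: 4

Derivation:
pos=0: enter COMMENT mode (saw '/*')
exit COMMENT mode (now at pos=10)
pos=10: emit NUM '0' (now at pos=11)
pos=12: enter STRING mode
pos=12: emit STR "yes" (now at pos=17)
pos=18: enter STRING mode
pos=18: emit STR "yes" (now at pos=23)
pos=23: emit ID 'tmp' (now at pos=26)
pos=27: enter COMMENT mode (saw '/*')
exit COMMENT mode (now at pos=37)
DONE. 4 tokens: [NUM, STR, STR, ID]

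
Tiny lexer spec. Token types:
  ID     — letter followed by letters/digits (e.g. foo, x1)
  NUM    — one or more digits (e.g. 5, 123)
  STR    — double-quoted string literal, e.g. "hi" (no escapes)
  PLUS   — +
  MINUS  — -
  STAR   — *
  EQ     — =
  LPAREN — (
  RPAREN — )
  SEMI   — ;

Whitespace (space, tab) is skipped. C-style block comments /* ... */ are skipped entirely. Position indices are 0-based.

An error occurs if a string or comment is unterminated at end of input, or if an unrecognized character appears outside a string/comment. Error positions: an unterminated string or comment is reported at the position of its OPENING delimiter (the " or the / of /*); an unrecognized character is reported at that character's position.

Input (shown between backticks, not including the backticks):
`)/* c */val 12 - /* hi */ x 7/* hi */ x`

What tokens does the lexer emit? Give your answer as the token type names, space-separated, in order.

Answer: RPAREN ID NUM MINUS ID NUM ID

Derivation:
pos=0: emit RPAREN ')'
pos=1: enter COMMENT mode (saw '/*')
exit COMMENT mode (now at pos=8)
pos=8: emit ID 'val' (now at pos=11)
pos=12: emit NUM '12' (now at pos=14)
pos=15: emit MINUS '-'
pos=17: enter COMMENT mode (saw '/*')
exit COMMENT mode (now at pos=25)
pos=26: emit ID 'x' (now at pos=27)
pos=28: emit NUM '7' (now at pos=29)
pos=29: enter COMMENT mode (saw '/*')
exit COMMENT mode (now at pos=37)
pos=38: emit ID 'x' (now at pos=39)
DONE. 7 tokens: [RPAREN, ID, NUM, MINUS, ID, NUM, ID]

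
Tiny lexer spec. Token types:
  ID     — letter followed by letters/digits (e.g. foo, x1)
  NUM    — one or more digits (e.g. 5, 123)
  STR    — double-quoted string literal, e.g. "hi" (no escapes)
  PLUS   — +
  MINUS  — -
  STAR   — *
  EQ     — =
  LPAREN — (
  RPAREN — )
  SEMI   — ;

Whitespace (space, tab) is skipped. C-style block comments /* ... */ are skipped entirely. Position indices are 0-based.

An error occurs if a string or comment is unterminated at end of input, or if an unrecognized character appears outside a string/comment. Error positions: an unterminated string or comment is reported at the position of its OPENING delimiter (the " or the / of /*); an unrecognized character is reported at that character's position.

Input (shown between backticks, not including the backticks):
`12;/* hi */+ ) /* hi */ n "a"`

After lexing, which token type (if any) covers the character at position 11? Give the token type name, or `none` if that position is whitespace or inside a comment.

pos=0: emit NUM '12' (now at pos=2)
pos=2: emit SEMI ';'
pos=3: enter COMMENT mode (saw '/*')
exit COMMENT mode (now at pos=11)
pos=11: emit PLUS '+'
pos=13: emit RPAREN ')'
pos=15: enter COMMENT mode (saw '/*')
exit COMMENT mode (now at pos=23)
pos=24: emit ID 'n' (now at pos=25)
pos=26: enter STRING mode
pos=26: emit STR "a" (now at pos=29)
DONE. 6 tokens: [NUM, SEMI, PLUS, RPAREN, ID, STR]
Position 11: char is '+' -> PLUS

Answer: PLUS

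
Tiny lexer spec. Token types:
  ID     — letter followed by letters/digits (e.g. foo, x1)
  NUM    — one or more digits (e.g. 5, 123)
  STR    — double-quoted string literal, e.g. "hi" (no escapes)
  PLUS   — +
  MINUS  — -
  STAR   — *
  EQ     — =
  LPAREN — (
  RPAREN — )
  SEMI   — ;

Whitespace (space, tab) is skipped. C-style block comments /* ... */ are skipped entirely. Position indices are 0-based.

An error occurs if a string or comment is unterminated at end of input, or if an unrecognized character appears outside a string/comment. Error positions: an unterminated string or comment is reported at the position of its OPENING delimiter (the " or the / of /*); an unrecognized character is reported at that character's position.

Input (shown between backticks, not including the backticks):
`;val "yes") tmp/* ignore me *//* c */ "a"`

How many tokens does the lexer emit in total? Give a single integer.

pos=0: emit SEMI ';'
pos=1: emit ID 'val' (now at pos=4)
pos=5: enter STRING mode
pos=5: emit STR "yes" (now at pos=10)
pos=10: emit RPAREN ')'
pos=12: emit ID 'tmp' (now at pos=15)
pos=15: enter COMMENT mode (saw '/*')
exit COMMENT mode (now at pos=30)
pos=30: enter COMMENT mode (saw '/*')
exit COMMENT mode (now at pos=37)
pos=38: enter STRING mode
pos=38: emit STR "a" (now at pos=41)
DONE. 6 tokens: [SEMI, ID, STR, RPAREN, ID, STR]

Answer: 6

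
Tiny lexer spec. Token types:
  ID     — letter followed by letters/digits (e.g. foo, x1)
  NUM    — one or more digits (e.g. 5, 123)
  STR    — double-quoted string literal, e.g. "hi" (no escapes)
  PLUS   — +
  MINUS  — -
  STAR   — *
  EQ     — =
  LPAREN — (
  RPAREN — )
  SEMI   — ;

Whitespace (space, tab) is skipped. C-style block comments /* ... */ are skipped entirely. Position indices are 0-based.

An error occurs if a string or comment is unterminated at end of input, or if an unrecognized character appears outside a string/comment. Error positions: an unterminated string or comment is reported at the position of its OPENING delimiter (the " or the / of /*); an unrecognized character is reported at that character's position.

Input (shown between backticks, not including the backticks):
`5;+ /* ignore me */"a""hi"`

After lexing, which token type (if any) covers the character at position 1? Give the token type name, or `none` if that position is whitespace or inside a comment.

Answer: SEMI

Derivation:
pos=0: emit NUM '5' (now at pos=1)
pos=1: emit SEMI ';'
pos=2: emit PLUS '+'
pos=4: enter COMMENT mode (saw '/*')
exit COMMENT mode (now at pos=19)
pos=19: enter STRING mode
pos=19: emit STR "a" (now at pos=22)
pos=22: enter STRING mode
pos=22: emit STR "hi" (now at pos=26)
DONE. 5 tokens: [NUM, SEMI, PLUS, STR, STR]
Position 1: char is ';' -> SEMI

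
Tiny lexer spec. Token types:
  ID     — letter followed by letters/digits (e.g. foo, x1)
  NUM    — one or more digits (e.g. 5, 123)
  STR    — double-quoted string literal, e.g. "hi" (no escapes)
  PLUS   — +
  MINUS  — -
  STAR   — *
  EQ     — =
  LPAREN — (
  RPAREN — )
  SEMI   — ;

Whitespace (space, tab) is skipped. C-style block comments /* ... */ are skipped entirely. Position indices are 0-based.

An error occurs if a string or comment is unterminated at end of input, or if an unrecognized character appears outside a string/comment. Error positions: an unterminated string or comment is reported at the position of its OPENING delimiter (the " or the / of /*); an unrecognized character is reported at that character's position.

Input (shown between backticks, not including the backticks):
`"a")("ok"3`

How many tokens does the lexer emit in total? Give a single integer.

pos=0: enter STRING mode
pos=0: emit STR "a" (now at pos=3)
pos=3: emit RPAREN ')'
pos=4: emit LPAREN '('
pos=5: enter STRING mode
pos=5: emit STR "ok" (now at pos=9)
pos=9: emit NUM '3' (now at pos=10)
DONE. 5 tokens: [STR, RPAREN, LPAREN, STR, NUM]

Answer: 5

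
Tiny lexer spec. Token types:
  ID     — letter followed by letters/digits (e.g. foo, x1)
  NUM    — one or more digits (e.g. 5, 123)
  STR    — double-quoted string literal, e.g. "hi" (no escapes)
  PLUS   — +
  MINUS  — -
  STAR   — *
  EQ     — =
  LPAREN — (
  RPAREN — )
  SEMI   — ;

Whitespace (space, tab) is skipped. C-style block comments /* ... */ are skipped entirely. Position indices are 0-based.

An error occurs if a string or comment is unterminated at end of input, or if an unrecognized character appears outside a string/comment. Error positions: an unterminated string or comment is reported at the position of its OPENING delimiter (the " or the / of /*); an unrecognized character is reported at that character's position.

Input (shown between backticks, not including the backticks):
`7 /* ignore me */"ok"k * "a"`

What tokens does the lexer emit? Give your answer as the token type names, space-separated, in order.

pos=0: emit NUM '7' (now at pos=1)
pos=2: enter COMMENT mode (saw '/*')
exit COMMENT mode (now at pos=17)
pos=17: enter STRING mode
pos=17: emit STR "ok" (now at pos=21)
pos=21: emit ID 'k' (now at pos=22)
pos=23: emit STAR '*'
pos=25: enter STRING mode
pos=25: emit STR "a" (now at pos=28)
DONE. 5 tokens: [NUM, STR, ID, STAR, STR]

Answer: NUM STR ID STAR STR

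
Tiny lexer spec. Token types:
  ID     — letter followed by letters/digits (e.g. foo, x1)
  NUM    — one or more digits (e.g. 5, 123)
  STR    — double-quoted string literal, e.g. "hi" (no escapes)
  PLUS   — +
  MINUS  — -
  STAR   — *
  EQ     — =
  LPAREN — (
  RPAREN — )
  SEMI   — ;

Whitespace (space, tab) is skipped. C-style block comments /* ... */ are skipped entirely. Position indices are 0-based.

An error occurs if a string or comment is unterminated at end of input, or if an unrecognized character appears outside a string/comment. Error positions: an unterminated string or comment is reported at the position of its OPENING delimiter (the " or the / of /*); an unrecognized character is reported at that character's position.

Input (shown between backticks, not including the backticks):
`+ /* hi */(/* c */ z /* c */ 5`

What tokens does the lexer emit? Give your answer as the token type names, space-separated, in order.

pos=0: emit PLUS '+'
pos=2: enter COMMENT mode (saw '/*')
exit COMMENT mode (now at pos=10)
pos=10: emit LPAREN '('
pos=11: enter COMMENT mode (saw '/*')
exit COMMENT mode (now at pos=18)
pos=19: emit ID 'z' (now at pos=20)
pos=21: enter COMMENT mode (saw '/*')
exit COMMENT mode (now at pos=28)
pos=29: emit NUM '5' (now at pos=30)
DONE. 4 tokens: [PLUS, LPAREN, ID, NUM]

Answer: PLUS LPAREN ID NUM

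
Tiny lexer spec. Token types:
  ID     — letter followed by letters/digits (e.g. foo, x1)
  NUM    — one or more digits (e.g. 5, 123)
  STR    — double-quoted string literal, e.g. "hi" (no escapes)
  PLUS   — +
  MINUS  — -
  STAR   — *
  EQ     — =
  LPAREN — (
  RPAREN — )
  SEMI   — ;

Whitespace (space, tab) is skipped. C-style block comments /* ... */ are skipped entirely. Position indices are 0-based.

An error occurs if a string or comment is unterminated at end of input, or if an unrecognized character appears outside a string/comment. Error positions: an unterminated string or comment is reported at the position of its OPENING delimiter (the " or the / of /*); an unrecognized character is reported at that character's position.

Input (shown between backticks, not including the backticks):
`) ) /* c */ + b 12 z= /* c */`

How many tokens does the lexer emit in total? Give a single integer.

pos=0: emit RPAREN ')'
pos=2: emit RPAREN ')'
pos=4: enter COMMENT mode (saw '/*')
exit COMMENT mode (now at pos=11)
pos=12: emit PLUS '+'
pos=14: emit ID 'b' (now at pos=15)
pos=16: emit NUM '12' (now at pos=18)
pos=19: emit ID 'z' (now at pos=20)
pos=20: emit EQ '='
pos=22: enter COMMENT mode (saw '/*')
exit COMMENT mode (now at pos=29)
DONE. 7 tokens: [RPAREN, RPAREN, PLUS, ID, NUM, ID, EQ]

Answer: 7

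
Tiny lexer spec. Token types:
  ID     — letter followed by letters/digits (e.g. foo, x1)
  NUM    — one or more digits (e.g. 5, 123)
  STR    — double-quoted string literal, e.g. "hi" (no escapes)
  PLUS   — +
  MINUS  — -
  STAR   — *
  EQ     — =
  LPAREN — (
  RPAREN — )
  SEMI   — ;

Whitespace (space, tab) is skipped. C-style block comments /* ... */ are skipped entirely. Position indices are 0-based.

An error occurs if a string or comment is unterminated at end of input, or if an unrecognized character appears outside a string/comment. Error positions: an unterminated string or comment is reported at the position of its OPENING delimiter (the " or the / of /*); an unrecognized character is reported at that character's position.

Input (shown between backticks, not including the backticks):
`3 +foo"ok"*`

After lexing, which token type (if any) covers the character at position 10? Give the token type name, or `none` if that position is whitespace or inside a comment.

pos=0: emit NUM '3' (now at pos=1)
pos=2: emit PLUS '+'
pos=3: emit ID 'foo' (now at pos=6)
pos=6: enter STRING mode
pos=6: emit STR "ok" (now at pos=10)
pos=10: emit STAR '*'
DONE. 5 tokens: [NUM, PLUS, ID, STR, STAR]
Position 10: char is '*' -> STAR

Answer: STAR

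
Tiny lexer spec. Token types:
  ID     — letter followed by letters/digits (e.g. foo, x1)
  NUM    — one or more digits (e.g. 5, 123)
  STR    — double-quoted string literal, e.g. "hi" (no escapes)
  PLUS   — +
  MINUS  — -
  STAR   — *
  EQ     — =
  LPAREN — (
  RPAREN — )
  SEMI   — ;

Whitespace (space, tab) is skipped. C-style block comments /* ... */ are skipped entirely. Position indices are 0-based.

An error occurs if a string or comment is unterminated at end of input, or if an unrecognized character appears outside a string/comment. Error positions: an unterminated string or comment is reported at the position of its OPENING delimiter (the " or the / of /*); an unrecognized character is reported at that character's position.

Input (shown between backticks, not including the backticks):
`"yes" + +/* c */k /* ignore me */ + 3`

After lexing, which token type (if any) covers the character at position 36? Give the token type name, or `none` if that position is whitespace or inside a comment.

pos=0: enter STRING mode
pos=0: emit STR "yes" (now at pos=5)
pos=6: emit PLUS '+'
pos=8: emit PLUS '+'
pos=9: enter COMMENT mode (saw '/*')
exit COMMENT mode (now at pos=16)
pos=16: emit ID 'k' (now at pos=17)
pos=18: enter COMMENT mode (saw '/*')
exit COMMENT mode (now at pos=33)
pos=34: emit PLUS '+'
pos=36: emit NUM '3' (now at pos=37)
DONE. 6 tokens: [STR, PLUS, PLUS, ID, PLUS, NUM]
Position 36: char is '3' -> NUM

Answer: NUM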